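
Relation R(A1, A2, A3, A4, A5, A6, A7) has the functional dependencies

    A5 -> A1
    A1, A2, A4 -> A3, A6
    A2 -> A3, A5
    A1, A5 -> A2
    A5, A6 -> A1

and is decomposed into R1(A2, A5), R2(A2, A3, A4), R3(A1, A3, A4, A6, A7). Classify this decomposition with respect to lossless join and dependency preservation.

Lossless test (chase): Rows 1 and 2 agree on A2; apply A2→A3, A5 and equate their A3, A5 entries. Rows 1 and 2 agree on A5; apply A5→A1 and equate their A1 entries. No row becomes fully distinguished — the join is lossy.
Dependency preservation: the restricted closure of {A5} across the fragments never reaches {A1}, so A5 → A1 cannot be enforced without a join — not preserved.

lossy and not dependency-preserving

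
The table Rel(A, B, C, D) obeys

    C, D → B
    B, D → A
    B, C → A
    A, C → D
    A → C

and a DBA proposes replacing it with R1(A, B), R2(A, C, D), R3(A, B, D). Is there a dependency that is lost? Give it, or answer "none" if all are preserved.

Check B, C → A: no single fragment contains all of {A, B, C}, and the restricted closure of {B, C} across the fragments never reaches {A}.
C, D → B is preserved.
B, D → A is preserved.
A, C → D is preserved.
A → C is preserved.

B, C → A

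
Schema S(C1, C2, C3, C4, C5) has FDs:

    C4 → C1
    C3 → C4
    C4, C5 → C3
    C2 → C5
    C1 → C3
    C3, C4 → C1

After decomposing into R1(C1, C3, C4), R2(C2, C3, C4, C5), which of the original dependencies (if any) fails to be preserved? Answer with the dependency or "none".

C4 → C1 lies within R1.
C3 → C4 lies within R1.
C4, C5 → C3 lies within R2.
C2 → C5 lies within R2.
C1 → C3 lies within R1.
C3, C4 → C1 lies within R1.
Every dependency is enforceable on the fragments, so the decomposition is dependency-preserving.

none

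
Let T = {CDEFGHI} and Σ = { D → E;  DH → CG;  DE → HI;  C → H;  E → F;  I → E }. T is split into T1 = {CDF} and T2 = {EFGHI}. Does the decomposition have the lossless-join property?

No

Common attributes: T1 ∩ T2 = {F}.
No dependency enlarges {F}, so (F)⁺ = {F}.
The closure contains neither all of T1 = {CDF} nor all of T2 = {EFGHI}, so the common attributes are not a superkey of either fragment. The join is lossy.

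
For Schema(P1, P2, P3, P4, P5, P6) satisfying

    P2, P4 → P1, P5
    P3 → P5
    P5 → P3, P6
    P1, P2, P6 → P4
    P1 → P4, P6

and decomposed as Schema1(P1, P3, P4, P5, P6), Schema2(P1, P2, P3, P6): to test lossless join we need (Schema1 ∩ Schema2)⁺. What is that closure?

P1, P3, P4, P5, P6

Schema1 ∩ Schema2 = {P1, P3, P6}.
P3 → P5 applies, adding P5
P1 → P4, P6 applies, adding P4
Closure: {P1, P3, P4, P5, P6}.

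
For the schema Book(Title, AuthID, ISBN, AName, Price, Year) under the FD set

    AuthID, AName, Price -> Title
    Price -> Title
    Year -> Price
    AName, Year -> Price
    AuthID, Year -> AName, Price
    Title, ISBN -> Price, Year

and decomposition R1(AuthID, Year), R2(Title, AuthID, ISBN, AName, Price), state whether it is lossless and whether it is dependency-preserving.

lossy and not dependency-preserving

Lossless test: (AuthID)⁺ = {AuthID}, which is a superkey of neither fragment — lossy.
Dependency preservation: the restricted closure of {Year} across the fragments never reaches {Price}, so Year → Price cannot be enforced without a join — not preserved.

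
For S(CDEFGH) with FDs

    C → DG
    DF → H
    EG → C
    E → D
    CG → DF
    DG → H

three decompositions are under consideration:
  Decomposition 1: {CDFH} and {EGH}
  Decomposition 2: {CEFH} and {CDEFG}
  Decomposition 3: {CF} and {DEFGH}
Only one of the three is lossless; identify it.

Decomposition 2

Decomposition 1: common = {H}, closure = {H} → lossy.
Decomposition 2: common = {CEF}, closure = {CDEFGH} → lossless.
Decomposition 3: common = {F}, closure = {F} → lossy.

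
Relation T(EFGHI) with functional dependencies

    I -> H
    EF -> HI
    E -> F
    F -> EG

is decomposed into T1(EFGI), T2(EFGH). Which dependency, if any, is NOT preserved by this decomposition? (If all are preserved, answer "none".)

Check I → H: no single fragment contains all of {HI}, and the restricted closure of {I} across the fragments never reaches {H}.
EF → HI is preserved.
E → F is preserved.
F → EG is preserved.

I -> H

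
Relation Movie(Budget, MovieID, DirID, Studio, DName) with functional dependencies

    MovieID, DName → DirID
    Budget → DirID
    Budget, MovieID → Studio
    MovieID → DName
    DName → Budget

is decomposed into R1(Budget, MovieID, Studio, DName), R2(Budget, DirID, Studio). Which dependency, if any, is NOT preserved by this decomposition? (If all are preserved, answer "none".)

none

MovieID, DName → DirID: restricted closure across fragments reaches DirID.
Budget → DirID lies within R2.
Budget, MovieID → Studio lies within R1.
MovieID → DName lies within R1.
DName → Budget lies within R1.
Every dependency is enforceable on the fragments, so the decomposition is dependency-preserving.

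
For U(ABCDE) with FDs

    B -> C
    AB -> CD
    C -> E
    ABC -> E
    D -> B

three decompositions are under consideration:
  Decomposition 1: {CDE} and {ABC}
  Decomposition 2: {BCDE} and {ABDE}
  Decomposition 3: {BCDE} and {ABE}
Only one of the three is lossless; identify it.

Decomposition 2

Decomposition 1: common = {C}, closure = {CE} → lossy.
Decomposition 2: common = {BDE}, closure = {BCDE} → lossless.
Decomposition 3: common = {BE}, closure = {BCE} → lossy.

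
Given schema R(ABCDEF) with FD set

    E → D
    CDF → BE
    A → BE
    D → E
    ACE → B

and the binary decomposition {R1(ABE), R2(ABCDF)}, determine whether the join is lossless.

Yes

Common attributes: R1 ∩ R2 = {AB}.
Closure of {AB}: A → BE applies, adding E; E → D applies, adding D. So (AB)⁺ = {ABDE}.
This closure contains every attribute of R1, so R1 ∩ R2 → R1. The join is lossless.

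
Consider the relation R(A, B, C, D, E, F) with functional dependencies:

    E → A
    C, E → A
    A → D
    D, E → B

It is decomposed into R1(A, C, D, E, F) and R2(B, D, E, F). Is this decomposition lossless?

Yes

Common attributes: R1 ∩ R2 = {D, E, F}.
Closure of {D, E, F}: E → A applies, adding A; D, E → B applies, adding B. So (D, E, F)⁺ = {A, B, D, E, F}.
This closure contains every attribute of R2, so R1 ∩ R2 → R2. The join is lossless.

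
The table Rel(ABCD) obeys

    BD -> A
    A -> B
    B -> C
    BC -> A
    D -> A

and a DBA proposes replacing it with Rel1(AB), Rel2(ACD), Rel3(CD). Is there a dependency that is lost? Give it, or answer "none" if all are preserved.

BD → A: restricted closure across fragments reaches A.
A → B lies within Rel1.
B → C: restricted closure across fragments reaches C.
BC → A: restricted closure across fragments reaches A.
D → A lies within Rel2.
Every dependency is enforceable on the fragments, so the decomposition is dependency-preserving.

none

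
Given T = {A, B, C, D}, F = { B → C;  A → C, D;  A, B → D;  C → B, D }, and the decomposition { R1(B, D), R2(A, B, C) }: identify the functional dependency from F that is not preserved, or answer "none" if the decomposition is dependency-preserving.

B → C lies within R2.
A → C, D: restricted closure across fragments reaches C, D.
A, B → D: restricted closure across fragments reaches D.
C → B, D: restricted closure across fragments reaches B, D.
Every dependency is enforceable on the fragments, so the decomposition is dependency-preserving.

none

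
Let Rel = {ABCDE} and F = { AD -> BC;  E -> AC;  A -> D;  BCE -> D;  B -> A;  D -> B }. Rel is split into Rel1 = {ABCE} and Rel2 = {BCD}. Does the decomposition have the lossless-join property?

Yes

Common attributes: Rel1 ∩ Rel2 = {BC}.
Closure of {BC}: B → A applies, adding A; A → D applies, adding D. So (BC)⁺ = {ABCD}.
This closure contains every attribute of Rel2, so Rel1 ∩ Rel2 → Rel2. The join is lossless.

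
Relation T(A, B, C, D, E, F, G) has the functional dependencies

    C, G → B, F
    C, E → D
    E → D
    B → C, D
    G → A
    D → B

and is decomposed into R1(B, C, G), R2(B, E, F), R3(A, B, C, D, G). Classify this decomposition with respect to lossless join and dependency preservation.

lossy and not dependency-preserving

Lossless test (chase): Rows 1 and 3 agree on C, G; apply C, G→B, F and equate their B, F entries. Rows 1 and 2 agree on B; apply B→C, D and equate their C, D entries. Rows 1 and 3 agree on B; apply B→C, D and equate their C, D entries. Rows 1 and 3 agree on G; apply G→A and equate their A entries. No row becomes fully distinguished — the join is lossy.
Dependency preservation: the restricted closure of {C, G} across the fragments never reaches {B, F}, so C, G → B, F cannot be enforced without a join — not preserved.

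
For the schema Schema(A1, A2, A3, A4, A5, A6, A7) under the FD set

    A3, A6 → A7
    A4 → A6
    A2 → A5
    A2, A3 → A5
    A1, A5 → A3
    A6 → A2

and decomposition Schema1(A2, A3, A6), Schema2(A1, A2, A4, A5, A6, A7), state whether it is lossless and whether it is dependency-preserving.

Lossless test: (A2, A6)⁺ = {A2, A5, A6}, which is a superkey of neither fragment — lossy.
Dependency preservation: the restricted closure of {A3, A6} across the fragments never reaches {A7}, so A3, A6 → A7 cannot be enforced without a join — not preserved.

lossy and not dependency-preserving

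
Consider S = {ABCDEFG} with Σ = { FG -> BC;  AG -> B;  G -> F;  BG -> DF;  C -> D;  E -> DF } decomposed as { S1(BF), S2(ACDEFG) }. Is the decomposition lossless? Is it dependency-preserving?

lossy and not dependency-preserving

Lossless test: (F)⁺ = {F}, which is a superkey of neither fragment — lossy.
Dependency preservation: the restricted closure of {FG} across the fragments never reaches {BC}, so FG → BC cannot be enforced without a join — not preserved.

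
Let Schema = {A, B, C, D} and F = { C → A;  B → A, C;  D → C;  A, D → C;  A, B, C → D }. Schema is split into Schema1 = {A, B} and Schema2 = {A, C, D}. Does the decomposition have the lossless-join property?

No

Common attributes: Schema1 ∩ Schema2 = {A}.
No dependency enlarges {A}, so (A)⁺ = {A}.
The closure contains neither all of Schema1 = {A, B} nor all of Schema2 = {A, C, D}, so the common attributes are not a superkey of either fragment. The join is lossy.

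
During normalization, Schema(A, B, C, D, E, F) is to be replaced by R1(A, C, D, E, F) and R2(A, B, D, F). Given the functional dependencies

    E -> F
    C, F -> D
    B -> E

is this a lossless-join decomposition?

No

Common attributes: R1 ∩ R2 = {A, D, F}.
No dependency enlarges {A, D, F}, so (A, D, F)⁺ = {A, D, F}.
The closure contains neither all of R1 = {A, C, D, E, F} nor all of R2 = {A, B, D, F}, so the common attributes are not a superkey of either fragment. The join is lossy.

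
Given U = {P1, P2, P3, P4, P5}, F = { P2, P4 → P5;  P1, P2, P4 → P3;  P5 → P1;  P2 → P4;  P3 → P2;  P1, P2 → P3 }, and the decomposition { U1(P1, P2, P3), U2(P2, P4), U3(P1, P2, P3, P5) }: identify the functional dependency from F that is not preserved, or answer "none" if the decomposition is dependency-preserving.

none

P2, P4 → P5: restricted closure across fragments reaches P5.
P1, P2, P4 → P3: restricted closure across fragments reaches P3.
P5 → P1 lies within U3.
P2 → P4 lies within U2.
P3 → P2 lies within U1.
P1, P2 → P3 lies within U1.
Every dependency is enforceable on the fragments, so the decomposition is dependency-preserving.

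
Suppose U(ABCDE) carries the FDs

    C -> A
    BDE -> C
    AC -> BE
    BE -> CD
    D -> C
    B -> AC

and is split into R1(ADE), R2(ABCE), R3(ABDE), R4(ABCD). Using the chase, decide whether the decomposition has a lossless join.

Chase test. Columns are ABCDE; row i has aⱼ where attribute j ∈ Ri, else bᵢⱼ.
Initial tableau (one row per fragment):
  row 1: a1 b12 b13 a4 a5
  row 2: a1 a2 a3 b24 a5
  row 3: a1 a2 b33 a4 a5
  row 4: a1 a2 a3 a4 b45
Rows 2 and 4 agree on AC; apply AC→BE and equate their BE entries.
Rows 2 and 3 agree on BE; apply BE→CD and equate their CD entries.
Rows 1 and 2 agree on D; apply D→C and equate their C entries.
Rows 1 and 2 agree on AC; apply AC→BE and equate their BE entries.
Row 1 is now all distinguished symbols — the join is lossless.

Yes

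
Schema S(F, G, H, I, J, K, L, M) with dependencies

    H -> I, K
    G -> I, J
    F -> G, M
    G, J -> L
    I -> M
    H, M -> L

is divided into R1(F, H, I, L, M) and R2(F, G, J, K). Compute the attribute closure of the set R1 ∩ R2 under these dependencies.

R1 ∩ R2 = {F}.
F → G, M applies, adding G, M
G → I, J applies, adding I, J
G, J → L applies, adding L
Closure: {F, G, I, J, L, M}.

F, G, I, J, L, M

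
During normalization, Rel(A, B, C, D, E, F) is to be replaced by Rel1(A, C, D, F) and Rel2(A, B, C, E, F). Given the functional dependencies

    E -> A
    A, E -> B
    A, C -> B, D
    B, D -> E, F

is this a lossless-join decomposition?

Yes

Common attributes: Rel1 ∩ Rel2 = {A, C, F}.
Closure of {A, C, F}: A, C → B, D applies, adding B, D; B, D → E, F applies, adding E. So (A, C, F)⁺ = {A, B, C, D, E, F}.
This closure contains every attribute of Rel1, so Rel1 ∩ Rel2 → Rel1. The join is lossless.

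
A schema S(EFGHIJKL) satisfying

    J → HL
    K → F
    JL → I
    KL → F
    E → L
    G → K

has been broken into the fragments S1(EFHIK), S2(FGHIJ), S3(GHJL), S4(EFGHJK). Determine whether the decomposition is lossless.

Yes

Chase test. Columns are EFGHIJKL; row i has aⱼ where attribute j ∈ Si, else bᵢⱼ.
Initial tableau (one row per fragment):
  row 1: a1 a2 b13 a4 a5 b16 a7 b18
  row 2: b21 a2 a3 a4 a5 a6 b27 b28
  row 3: b31 b32 a3 a4 b35 a6 b37 a8
  row 4: a1 a2 a3 a4 b45 a6 a7 b48
Rows 2 and 3 agree on J; apply J→HL and equate their HL entries.
Rows 2 and 4 agree on J; apply J→HL and equate their HL entries.
Rows 2 and 3 agree on JL; apply JL→I and equate their I entries.
Rows 2 and 4 agree on JL; apply JL→I and equate their I entries.
Rows 1 and 4 agree on E; apply E→L and equate their L entries.
Rows 2 and 3 agree on G; apply G→K and equate their K entries.
Rows 2 and 4 agree on G; apply G→K and equate their K entries.
Rows 1 and 3 agree on K; apply K→F and equate their F entries.
Row 4 is now all distinguished symbols — the join is lossless.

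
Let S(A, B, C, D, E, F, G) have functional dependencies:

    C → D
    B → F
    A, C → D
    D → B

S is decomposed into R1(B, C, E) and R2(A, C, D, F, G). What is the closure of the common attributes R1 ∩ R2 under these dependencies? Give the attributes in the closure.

R1 ∩ R2 = {C}.
C → D applies, adding D
D → B applies, adding B
B → F applies, adding F
Closure: {B, C, D, F}.

B, C, D, F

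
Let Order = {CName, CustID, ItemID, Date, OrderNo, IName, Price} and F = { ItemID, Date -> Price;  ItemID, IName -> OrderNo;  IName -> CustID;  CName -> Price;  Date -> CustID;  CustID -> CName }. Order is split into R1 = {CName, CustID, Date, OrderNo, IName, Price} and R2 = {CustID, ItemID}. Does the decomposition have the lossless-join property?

No

Common attributes: R1 ∩ R2 = {CustID}.
Closure of {CustID}: CustID → CName applies, adding CName; CName → Price applies, adding Price. So (CustID)⁺ = {CName, CustID, Price}.
The closure contains neither all of R1 = {CName, CustID, Date, OrderNo, IName, Price} nor all of R2 = {CustID, ItemID}, so the common attributes are not a superkey of either fragment. The join is lossy.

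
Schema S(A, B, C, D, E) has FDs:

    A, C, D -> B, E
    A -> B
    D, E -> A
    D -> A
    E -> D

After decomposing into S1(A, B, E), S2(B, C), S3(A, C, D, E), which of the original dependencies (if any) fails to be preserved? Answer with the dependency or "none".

none

A, C, D → B, E: restricted closure across fragments reaches B, E.
A → B lies within S1.
D, E → A lies within S3.
D → A lies within S3.
E → D lies within S3.
Every dependency is enforceable on the fragments, so the decomposition is dependency-preserving.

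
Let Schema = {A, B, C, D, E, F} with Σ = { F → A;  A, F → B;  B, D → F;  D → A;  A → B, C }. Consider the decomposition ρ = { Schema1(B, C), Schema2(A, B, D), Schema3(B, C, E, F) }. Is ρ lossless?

Chase test. Columns are A, B, C, D, E, F; row i has aⱼ where attribute j ∈ Schemai, else bᵢⱼ.
Initial tableau (one row per fragment):
  row 1: b11 a2 a3 b14 b15 b16
  row 2: a1 a2 b23 a4 b25 b26
  row 3: b31 a2 a3 b34 a5 a6
No row becomes fully distinguished — the join is lossy.

No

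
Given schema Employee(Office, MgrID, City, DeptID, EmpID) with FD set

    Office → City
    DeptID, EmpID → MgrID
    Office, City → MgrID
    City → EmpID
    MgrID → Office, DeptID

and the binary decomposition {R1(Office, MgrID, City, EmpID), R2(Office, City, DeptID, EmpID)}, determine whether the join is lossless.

Yes

Common attributes: R1 ∩ R2 = {Office, City, EmpID}.
Closure of {Office, City, EmpID}: Office, City → MgrID applies, adding MgrID; MgrID → Office, DeptID applies, adding DeptID. So (Office, City, EmpID)⁺ = {Office, MgrID, City, DeptID, EmpID}.
This closure contains every attribute of R1, so R1 ∩ R2 → R1. The join is lossless.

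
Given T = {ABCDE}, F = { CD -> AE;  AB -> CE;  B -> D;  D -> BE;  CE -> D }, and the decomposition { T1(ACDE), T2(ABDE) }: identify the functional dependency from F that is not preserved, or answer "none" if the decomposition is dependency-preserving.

CD → AE lies within T1.
AB → CE: restricted closure across fragments reaches CE.
B → D lies within T2.
D → BE lies within T2.
CE → D lies within T1.
Every dependency is enforceable on the fragments, so the decomposition is dependency-preserving.

none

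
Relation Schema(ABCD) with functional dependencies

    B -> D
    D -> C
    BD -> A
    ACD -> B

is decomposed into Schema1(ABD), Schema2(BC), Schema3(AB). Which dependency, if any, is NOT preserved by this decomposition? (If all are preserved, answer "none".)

Check D → C: no single fragment contains all of {CD}, and the restricted closure of {D} across the fragments never reaches {C}.
B → D is preserved.
BD → A is preserved.
ACD → B is preserved.

D -> C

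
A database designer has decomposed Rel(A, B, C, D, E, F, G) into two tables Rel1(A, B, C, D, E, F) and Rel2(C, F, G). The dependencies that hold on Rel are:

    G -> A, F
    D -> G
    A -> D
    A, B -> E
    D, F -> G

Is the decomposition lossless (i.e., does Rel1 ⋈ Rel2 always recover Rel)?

No

Common attributes: Rel1 ∩ Rel2 = {C, F}.
No dependency enlarges {C, F}, so (C, F)⁺ = {C, F}.
The closure contains neither all of Rel1 = {A, B, C, D, E, F} nor all of Rel2 = {C, F, G}, so the common attributes are not a superkey of either fragment. The join is lossy.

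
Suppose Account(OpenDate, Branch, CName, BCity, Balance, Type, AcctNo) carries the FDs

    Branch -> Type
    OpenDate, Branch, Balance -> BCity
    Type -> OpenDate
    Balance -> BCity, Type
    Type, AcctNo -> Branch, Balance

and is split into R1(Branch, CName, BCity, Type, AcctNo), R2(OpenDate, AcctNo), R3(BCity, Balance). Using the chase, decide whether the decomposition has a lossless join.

Chase test. Columns are OpenDate, Branch, CName, BCity, Balance, Type, AcctNo; row i has aⱼ where attribute j ∈ Ri, else bᵢⱼ.
Initial tableau (one row per fragment):
  row 1: b11 a2 a3 a4 b15 a6 a7
  row 2: a1 b22 b23 b24 b25 b26 a7
  row 3: b31 b32 b33 a4 a5 b36 b37
No row becomes fully distinguished — the join is lossy.

No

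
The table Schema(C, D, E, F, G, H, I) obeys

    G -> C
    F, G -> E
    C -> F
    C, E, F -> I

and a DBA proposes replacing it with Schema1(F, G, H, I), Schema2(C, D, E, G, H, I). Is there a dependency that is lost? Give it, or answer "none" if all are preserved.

Check C → F: no single fragment contains all of {C, F}, and the restricted closure of {C} across the fragments never reaches {F}.
G → C is preserved.
F, G → E is preserved.
C, E, F → I is preserved.

C -> F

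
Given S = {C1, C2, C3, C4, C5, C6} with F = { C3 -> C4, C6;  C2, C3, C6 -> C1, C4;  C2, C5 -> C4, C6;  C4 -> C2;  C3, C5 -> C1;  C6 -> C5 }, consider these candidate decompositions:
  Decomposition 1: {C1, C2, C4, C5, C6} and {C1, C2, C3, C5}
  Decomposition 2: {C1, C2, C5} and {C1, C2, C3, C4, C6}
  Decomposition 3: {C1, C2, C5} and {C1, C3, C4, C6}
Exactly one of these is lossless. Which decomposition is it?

Decomposition 1

Decomposition 1: common = {C1, C2, C5}, closure = {C1, C2, C4, C5, C6} → lossless.
Decomposition 2: common = {C1, C2}, closure = {C1, C2} → lossy.
Decomposition 3: common = {C1}, closure = {C1} → lossy.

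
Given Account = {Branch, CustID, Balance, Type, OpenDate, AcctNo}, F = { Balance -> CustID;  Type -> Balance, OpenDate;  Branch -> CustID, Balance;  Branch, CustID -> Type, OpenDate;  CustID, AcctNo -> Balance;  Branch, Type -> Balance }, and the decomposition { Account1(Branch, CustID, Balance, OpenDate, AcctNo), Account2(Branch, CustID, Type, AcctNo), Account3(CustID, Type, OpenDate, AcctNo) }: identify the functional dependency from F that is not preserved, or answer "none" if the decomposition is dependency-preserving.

Check Type → Balance, OpenDate: no single fragment contains all of {Balance, Type, OpenDate}, and the restricted closure of {Type} across the fragments never reaches {Balance, OpenDate}.
Balance → CustID is preserved.
Branch → CustID, Balance is preserved.
Branch, CustID → Type, OpenDate is preserved.
CustID, AcctNo → Balance is preserved.
Branch, Type → Balance is preserved.

Type -> Balance, OpenDate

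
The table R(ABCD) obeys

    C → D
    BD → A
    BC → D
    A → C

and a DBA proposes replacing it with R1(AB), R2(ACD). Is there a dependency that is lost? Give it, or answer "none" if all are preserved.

BD → A

Check BD → A: no single fragment contains all of {ABD}, and the restricted closure of {BD} across the fragments never reaches {A}.
C → D is preserved.
BC → D is preserved.
A → C is preserved.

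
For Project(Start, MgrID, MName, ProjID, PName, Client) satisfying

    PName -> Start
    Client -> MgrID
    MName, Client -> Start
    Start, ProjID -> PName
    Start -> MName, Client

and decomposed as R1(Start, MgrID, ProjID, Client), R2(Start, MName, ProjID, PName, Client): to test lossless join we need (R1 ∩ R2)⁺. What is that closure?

Start, MgrID, MName, ProjID, PName, Client

R1 ∩ R2 = {Start, ProjID, Client}.
Client → MgrID applies, adding MgrID
Start, ProjID → PName applies, adding PName
Start → MName, Client applies, adding MName
Closure: {Start, MgrID, MName, ProjID, PName, Client}.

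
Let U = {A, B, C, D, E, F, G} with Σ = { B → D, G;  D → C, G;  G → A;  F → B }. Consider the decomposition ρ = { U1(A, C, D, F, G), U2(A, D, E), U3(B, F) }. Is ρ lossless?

No

Chase test. Columns are A, B, C, D, E, F, G; row i has aⱼ where attribute j ∈ Ui, else bᵢⱼ.
Initial tableau (one row per fragment):
  row 1: a1 b12 a3 a4 b15 a6 a7
  row 2: a1 b22 b23 a4 a5 b26 b27
  row 3: b31 a2 b33 b34 b35 a6 b37
Rows 1 and 2 agree on D; apply D→C, G and equate their C, G entries.
Rows 1 and 3 agree on F; apply F→B and equate their B entries.
Rows 1 and 3 agree on B; apply B→D, G and equate their D, G entries.
Rows 1 and 3 agree on D; apply D→C, G and equate their C, G entries.
Rows 1 and 3 agree on G; apply G→A and equate their A entries.
No row becomes fully distinguished — the join is lossy.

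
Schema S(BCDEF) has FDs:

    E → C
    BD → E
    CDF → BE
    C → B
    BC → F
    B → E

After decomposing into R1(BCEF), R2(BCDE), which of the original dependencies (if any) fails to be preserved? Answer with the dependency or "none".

none

E → C lies within R1.
BD → E lies within R2.
CDF → BE: restricted closure across fragments reaches BE.
C → B lies within R1.
BC → F lies within R1.
B → E lies within R1.
Every dependency is enforceable on the fragments, so the decomposition is dependency-preserving.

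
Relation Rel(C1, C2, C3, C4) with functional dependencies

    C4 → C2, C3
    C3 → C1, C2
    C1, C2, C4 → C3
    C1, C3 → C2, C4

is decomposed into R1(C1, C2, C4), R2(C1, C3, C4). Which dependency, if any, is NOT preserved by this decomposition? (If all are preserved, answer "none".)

C4 → C2, C3: restricted closure across fragments reaches C2, C3.
C3 → C1, C2: restricted closure across fragments reaches C1, C2.
C1, C2, C4 → C3: restricted closure across fragments reaches C3.
C1, C3 → C2, C4: restricted closure across fragments reaches C2, C4.
Every dependency is enforceable on the fragments, so the decomposition is dependency-preserving.

none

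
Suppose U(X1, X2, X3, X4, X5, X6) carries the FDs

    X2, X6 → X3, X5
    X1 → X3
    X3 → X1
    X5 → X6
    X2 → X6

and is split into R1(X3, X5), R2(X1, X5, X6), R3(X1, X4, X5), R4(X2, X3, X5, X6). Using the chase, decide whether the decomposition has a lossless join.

Chase test. Columns are X1, X2, X3, X4, X5, X6; row i has aⱼ where attribute j ∈ Ri, else bᵢⱼ.
Initial tableau (one row per fragment):
  row 1: b11 b12 a3 b14 a5 b16
  row 2: a1 b22 b23 b24 a5 a6
  row 3: a1 b32 b33 a4 a5 b36
  row 4: b41 a2 a3 b44 a5 a6
Rows 2 and 3 agree on X1; apply X1→X3 and equate their X3 entries.
Rows 1 and 4 agree on X3; apply X3→X1 and equate their X1 entries.
Rows 1 and 2 agree on X5; apply X5→X6 and equate their X6 entries.
Rows 1 and 3 agree on X5; apply X5→X6 and equate their X6 entries.
No row becomes fully distinguished — the join is lossy.

No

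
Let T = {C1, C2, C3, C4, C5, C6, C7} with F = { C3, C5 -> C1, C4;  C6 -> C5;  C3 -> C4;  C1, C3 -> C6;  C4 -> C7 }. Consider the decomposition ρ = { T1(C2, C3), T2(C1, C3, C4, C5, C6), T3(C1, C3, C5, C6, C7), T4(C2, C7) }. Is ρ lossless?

Chase test. Columns are C1, C2, C3, C4, C5, C6, C7; row i has aⱼ where attribute j ∈ Ti, else bᵢⱼ.
Initial tableau (one row per fragment):
  row 1: b11 a2 a3 b14 b15 b16 b17
  row 2: a1 b22 a3 a4 a5 a6 b27
  row 3: a1 b32 a3 b34 a5 a6 a7
  row 4: b41 a2 b43 b44 b45 b46 a7
Rows 2 and 3 agree on C3, C5; apply C3, C5→C1, C4 and equate their C1, C4 entries.
Rows 1 and 2 agree on C3; apply C3→C4 and equate their C4 entries.
Rows 1 and 2 agree on C4; apply C4→C7 and equate their C7 entries.
Rows 1 and 3 agree on C4; apply C4→C7 and equate their C7 entries.
No row becomes fully distinguished — the join is lossy.

No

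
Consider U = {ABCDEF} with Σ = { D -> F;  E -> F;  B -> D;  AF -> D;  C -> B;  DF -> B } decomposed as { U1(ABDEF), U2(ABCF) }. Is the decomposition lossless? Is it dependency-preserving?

lossy but dependency-preserving

Lossless test: (ABF)⁺ = {ABDF}, which is a superkey of neither fragment — lossy.
Dependency preservation: every FD's attributes lie within a single fragment, so each can be enforced locally — preserved.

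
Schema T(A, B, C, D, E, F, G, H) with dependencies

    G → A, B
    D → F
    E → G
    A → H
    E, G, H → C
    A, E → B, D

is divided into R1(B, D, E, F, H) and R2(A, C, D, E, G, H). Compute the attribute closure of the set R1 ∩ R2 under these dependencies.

A, B, C, D, E, F, G, H

R1 ∩ R2 = {D, E, H}.
D → F applies, adding F
E → G applies, adding G
E, G, H → C applies, adding C
G → A, B applies, adding A, B
Closure: {A, B, C, D, E, F, G, H}.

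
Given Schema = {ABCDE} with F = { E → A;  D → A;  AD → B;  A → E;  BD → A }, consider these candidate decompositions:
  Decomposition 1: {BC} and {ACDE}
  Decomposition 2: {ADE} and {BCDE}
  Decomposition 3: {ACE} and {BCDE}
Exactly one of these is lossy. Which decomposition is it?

Decomposition 1: common = {C}, closure = {C} → lossy.
Decomposition 2: common = {DE}, closure = {ABDE} → lossless.
Decomposition 3: common = {CE}, closure = {ACE} → lossless.

Decomposition 1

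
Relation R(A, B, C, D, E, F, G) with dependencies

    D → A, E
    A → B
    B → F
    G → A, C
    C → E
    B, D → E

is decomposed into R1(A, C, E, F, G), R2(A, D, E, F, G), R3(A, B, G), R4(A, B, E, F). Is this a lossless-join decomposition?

Yes

Chase test. Columns are A, B, C, D, E, F, G; row i has aⱼ where attribute j ∈ Ri, else bᵢⱼ.
Initial tableau (one row per fragment):
  row 1: a1 b12 a3 b14 a5 a6 a7
  row 2: a1 b22 b23 a4 a5 a6 a7
  row 3: a1 a2 b33 b34 b35 b36 a7
  row 4: a1 a2 b43 b44 a5 a6 b47
Rows 1 and 2 agree on A; apply A→B and equate their B entries.
Rows 1 and 3 agree on A; apply A→B and equate their B entries.
Rows 1 and 3 agree on B; apply B→F and equate their F entries.
Rows 1 and 2 agree on G; apply G→A, C and equate their A, C entries.
Rows 1 and 3 agree on G; apply G→A, C and equate their A, C entries.
Rows 1 and 3 agree on C; apply C→E and equate their E entries.
Row 2 is now all distinguished symbols — the join is lossless.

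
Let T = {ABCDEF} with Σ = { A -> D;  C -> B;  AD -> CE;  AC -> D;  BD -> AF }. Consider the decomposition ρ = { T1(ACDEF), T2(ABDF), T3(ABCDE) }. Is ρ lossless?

Yes

Chase test. Columns are ABCDEF; row i has aⱼ where attribute j ∈ Ti, else bᵢⱼ.
Initial tableau (one row per fragment):
  row 1: a1 b12 a3 a4 a5 a6
  row 2: a1 a2 b23 a4 b25 a6
  row 3: a1 a2 a3 a4 a5 b36
Rows 1 and 3 agree on C; apply C→B and equate their B entries.
Rows 1 and 2 agree on AD; apply AD→CE and equate their CE entries.
Rows 1 and 3 agree on BD; apply BD→AF and equate their AF entries.
Row 1 is now all distinguished symbols — the join is lossless.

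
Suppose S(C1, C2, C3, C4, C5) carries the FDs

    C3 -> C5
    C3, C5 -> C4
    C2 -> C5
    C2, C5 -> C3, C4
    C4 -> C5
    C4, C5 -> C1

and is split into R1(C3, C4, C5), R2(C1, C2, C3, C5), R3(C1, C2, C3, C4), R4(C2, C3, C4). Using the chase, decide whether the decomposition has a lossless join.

Chase test. Columns are C1, C2, C3, C4, C5; row i has aⱼ where attribute j ∈ Ri, else bᵢⱼ.
Initial tableau (one row per fragment):
  row 1: b11 b12 a3 a4 a5
  row 2: a1 a2 a3 b24 a5
  row 3: a1 a2 a3 a4 b35
  row 4: b41 a2 a3 a4 b45
Rows 1 and 3 agree on C3; apply C3→C5 and equate their C5 entries.
Rows 1 and 4 agree on C3; apply C3→C5 and equate their C5 entries.
Rows 1 and 2 agree on C3, C5; apply C3, C5→C4 and equate their C4 entries.
Rows 1 and 2 agree on C4, C5; apply C4, C5→C1 and equate their C1 entries.
Rows 1 and 4 agree on C4, C5; apply C4, C5→C1 and equate their C1 entries.
Row 2 is now all distinguished symbols — the join is lossless.

Yes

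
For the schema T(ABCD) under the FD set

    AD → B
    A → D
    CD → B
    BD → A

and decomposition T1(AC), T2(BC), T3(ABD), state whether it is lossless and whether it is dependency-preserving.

Lossless test (chase): Rows 1 and 3 agree on A; apply A→D and equate their D entries. Rows 1 and 3 agree on AD; apply AD→B and equate their B entries. Row 1 is now all distinguished symbols — the join is lossless.
Dependency preservation: the restricted closure of {CD} across the fragments never reaches {B}, so CD → B cannot be enforced without a join — not preserved.

lossless but not dependency-preserving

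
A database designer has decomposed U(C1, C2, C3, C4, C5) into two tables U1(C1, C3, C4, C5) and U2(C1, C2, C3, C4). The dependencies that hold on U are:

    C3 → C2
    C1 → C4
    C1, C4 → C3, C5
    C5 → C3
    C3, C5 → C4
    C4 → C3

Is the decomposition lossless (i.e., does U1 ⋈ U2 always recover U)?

Yes

Common attributes: U1 ∩ U2 = {C1, C3, C4}.
Closure of {C1, C3, C4}: C3 → C2 applies, adding C2; C1, C4 → C3, C5 applies, adding C5. So (C1, C3, C4)⁺ = {C1, C2, C3, C4, C5}.
This closure contains every attribute of U1, so U1 ∩ U2 → U1. The join is lossless.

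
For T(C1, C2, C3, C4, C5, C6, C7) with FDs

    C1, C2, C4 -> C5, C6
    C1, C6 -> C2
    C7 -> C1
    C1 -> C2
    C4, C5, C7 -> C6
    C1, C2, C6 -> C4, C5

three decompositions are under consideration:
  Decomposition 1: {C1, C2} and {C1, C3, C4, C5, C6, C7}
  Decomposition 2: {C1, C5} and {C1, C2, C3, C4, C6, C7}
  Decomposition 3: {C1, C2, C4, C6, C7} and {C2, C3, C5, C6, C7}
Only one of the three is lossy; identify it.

Decomposition 2

Decomposition 1: common = {C1}, closure = {C1, C2} → lossless.
Decomposition 2: common = {C1}, closure = {C1, C2} → lossy.
Decomposition 3: common = {C2, C6, C7}, closure = {C1, C2, C4, C5, C6, C7} → lossless.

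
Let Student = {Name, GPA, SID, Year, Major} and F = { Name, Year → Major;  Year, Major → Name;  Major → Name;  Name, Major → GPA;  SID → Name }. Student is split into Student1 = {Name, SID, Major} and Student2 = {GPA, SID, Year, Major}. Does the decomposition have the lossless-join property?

Yes

Common attributes: Student1 ∩ Student2 = {SID, Major}.
Closure of {SID, Major}: Major → Name applies, adding Name; Name, Major → GPA applies, adding GPA. So (SID, Major)⁺ = {Name, GPA, SID, Major}.
This closure contains every attribute of Student1, so Student1 ∩ Student2 → Student1. The join is lossless.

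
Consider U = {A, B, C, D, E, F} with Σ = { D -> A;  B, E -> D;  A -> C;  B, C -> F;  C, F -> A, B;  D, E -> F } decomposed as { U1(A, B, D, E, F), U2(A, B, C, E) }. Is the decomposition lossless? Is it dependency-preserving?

Lossless test: (A, B, E)⁺ = {A, B, C, D, E, F}, which contains all of one fragment — lossless.
Dependency preservation: the restricted closure of {C, F} across the fragments never reaches {A, B}, so C, F → A, B cannot be enforced without a join — not preserved.

lossless but not dependency-preserving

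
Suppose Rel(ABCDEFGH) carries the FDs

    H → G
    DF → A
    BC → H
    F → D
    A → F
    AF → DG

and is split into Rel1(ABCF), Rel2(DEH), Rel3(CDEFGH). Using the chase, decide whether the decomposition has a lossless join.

No

Chase test. Columns are ABCDEFGH; row i has aⱼ where attribute j ∈ Reli, else bᵢⱼ.
Initial tableau (one row per fragment):
  row 1: a1 a2 a3 b14 b15 a6 b17 b18
  row 2: b21 b22 b23 a4 a5 b26 b27 a8
  row 3: b31 b32 a3 a4 a5 a6 a7 a8
Rows 2 and 3 agree on H; apply H→G and equate their G entries.
Rows 1 and 3 agree on F; apply F→D and equate their D entries.
Rows 1 and 3 agree on DF; apply DF→A and equate their A entries.
Rows 1 and 3 agree on AF; apply AF→DG and equate their DG entries.
No row becomes fully distinguished — the join is lossy.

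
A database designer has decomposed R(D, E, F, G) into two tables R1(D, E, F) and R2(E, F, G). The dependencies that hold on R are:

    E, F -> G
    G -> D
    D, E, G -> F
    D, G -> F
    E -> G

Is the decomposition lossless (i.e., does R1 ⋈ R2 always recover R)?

Common attributes: R1 ∩ R2 = {E, F}.
Closure of {E, F}: E, F → G applies, adding G; G → D applies, adding D. So (E, F)⁺ = {D, E, F, G}.
This closure contains every attribute of R1, so R1 ∩ R2 → R1. The join is lossless.

Yes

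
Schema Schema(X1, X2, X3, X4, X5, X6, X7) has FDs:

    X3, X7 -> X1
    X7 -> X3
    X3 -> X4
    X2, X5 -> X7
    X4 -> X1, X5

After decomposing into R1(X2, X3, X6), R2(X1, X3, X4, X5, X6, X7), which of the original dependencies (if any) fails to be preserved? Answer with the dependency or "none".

Check X2, X5 → X7: no single fragment contains all of {X2, X5, X7}, and the restricted closure of {X2, X5} across the fragments never reaches {X7}.
X3, X7 → X1 is preserved.
X7 → X3 is preserved.
X3 → X4 is preserved.
X4 → X1, X5 is preserved.

X2, X5 -> X7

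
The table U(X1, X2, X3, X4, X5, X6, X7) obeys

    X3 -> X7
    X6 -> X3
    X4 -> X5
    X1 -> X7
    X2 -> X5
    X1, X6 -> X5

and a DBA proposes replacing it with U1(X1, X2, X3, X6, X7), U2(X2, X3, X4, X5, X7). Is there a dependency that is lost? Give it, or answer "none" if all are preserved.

X1, X6 -> X5

Check X1, X6 → X5: no single fragment contains all of {X1, X5, X6}, and the restricted closure of {X1, X6} across the fragments never reaches {X5}.
X3 → X7 is preserved.
X6 → X3 is preserved.
X4 → X5 is preserved.
X1 → X7 is preserved.
X2 → X5 is preserved.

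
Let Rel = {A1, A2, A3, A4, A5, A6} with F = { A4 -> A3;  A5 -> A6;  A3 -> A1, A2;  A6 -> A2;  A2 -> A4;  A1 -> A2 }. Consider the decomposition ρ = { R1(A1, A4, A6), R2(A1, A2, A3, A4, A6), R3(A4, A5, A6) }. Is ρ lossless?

Yes

Chase test. Columns are A1, A2, A3, A4, A5, A6; row i has aⱼ where attribute j ∈ Ri, else bᵢⱼ.
Initial tableau (one row per fragment):
  row 1: a1 b12 b13 a4 b15 a6
  row 2: a1 a2 a3 a4 b25 a6
  row 3: b31 b32 b33 a4 a5 a6
Rows 1 and 2 agree on A4; apply A4→A3 and equate their A3 entries.
Rows 1 and 3 agree on A4; apply A4→A3 and equate their A3 entries.
Rows 1 and 2 agree on A3; apply A3→A1, A2 and equate their A1, A2 entries.
Rows 1 and 3 agree on A3; apply A3→A1, A2 and equate their A1, A2 entries.
Row 3 is now all distinguished symbols — the join is lossless.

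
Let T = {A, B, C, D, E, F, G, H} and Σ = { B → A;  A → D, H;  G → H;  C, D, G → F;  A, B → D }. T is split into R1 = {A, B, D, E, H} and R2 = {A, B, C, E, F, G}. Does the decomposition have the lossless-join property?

Yes

Common attributes: R1 ∩ R2 = {A, B, E}.
Closure of {A, B, E}: A → D, H applies, adding D, H. So (A, B, E)⁺ = {A, B, D, E, H}.
This closure contains every attribute of R1, so R1 ∩ R2 → R1. The join is lossless.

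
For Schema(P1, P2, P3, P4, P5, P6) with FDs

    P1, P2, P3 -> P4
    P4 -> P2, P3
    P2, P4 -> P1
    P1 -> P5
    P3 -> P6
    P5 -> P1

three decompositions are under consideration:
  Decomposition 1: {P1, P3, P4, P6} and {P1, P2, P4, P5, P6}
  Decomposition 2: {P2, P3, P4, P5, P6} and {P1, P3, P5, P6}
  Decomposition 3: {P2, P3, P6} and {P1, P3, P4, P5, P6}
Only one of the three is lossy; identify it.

Decomposition 1: common = {P1, P4, P6}, closure = {P1, P2, P3, P4, P5, P6} → lossless.
Decomposition 2: common = {P3, P5, P6}, closure = {P1, P3, P5, P6} → lossless.
Decomposition 3: common = {P3, P6}, closure = {P3, P6} → lossy.

Decomposition 3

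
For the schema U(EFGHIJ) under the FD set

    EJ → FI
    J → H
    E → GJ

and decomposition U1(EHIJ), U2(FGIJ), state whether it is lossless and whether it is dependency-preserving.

Lossless test: (IJ)⁺ = {HIJ}, which is a superkey of neither fragment — lossy.
Dependency preservation: the restricted closure of {EJ} across the fragments never reaches {FI}, so EJ → FI cannot be enforced without a join — not preserved.

lossy and not dependency-preserving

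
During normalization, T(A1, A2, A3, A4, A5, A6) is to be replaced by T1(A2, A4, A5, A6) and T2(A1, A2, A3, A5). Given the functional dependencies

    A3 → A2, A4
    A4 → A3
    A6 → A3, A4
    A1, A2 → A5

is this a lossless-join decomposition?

No

Common attributes: T1 ∩ T2 = {A2, A5}.
No dependency enlarges {A2, A5}, so (A2, A5)⁺ = {A2, A5}.
The closure contains neither all of T1 = {A2, A4, A5, A6} nor all of T2 = {A1, A2, A3, A5}, so the common attributes are not a superkey of either fragment. The join is lossy.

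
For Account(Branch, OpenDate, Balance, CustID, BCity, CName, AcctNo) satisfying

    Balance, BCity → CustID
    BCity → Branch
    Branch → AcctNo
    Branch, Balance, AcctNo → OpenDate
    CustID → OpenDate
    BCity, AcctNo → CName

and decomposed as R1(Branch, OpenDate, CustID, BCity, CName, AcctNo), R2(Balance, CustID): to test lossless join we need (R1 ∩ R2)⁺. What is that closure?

OpenDate, CustID

R1 ∩ R2 = {CustID}.
CustID → OpenDate applies, adding OpenDate
Closure: {OpenDate, CustID}.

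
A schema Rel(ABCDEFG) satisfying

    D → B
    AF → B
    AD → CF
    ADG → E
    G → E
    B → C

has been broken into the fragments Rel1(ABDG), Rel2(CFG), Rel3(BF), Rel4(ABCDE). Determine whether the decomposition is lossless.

No

Chase test. Columns are ABCDEFG; row i has aⱼ where attribute j ∈ Reli, else bᵢⱼ.
Initial tableau (one row per fragment):
  row 1: a1 a2 b13 a4 b15 b16 a7
  row 2: b21 b22 a3 b24 b25 a6 a7
  row 3: b31 a2 b33 b34 b35 a6 b37
  row 4: a1 a2 a3 a4 a5 b46 b47
Rows 1 and 4 agree on AD; apply AD→CF and equate their CF entries.
Rows 1 and 2 agree on G; apply G→E and equate their E entries.
Rows 1 and 3 agree on B; apply B→C and equate their C entries.
No row becomes fully distinguished — the join is lossy.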